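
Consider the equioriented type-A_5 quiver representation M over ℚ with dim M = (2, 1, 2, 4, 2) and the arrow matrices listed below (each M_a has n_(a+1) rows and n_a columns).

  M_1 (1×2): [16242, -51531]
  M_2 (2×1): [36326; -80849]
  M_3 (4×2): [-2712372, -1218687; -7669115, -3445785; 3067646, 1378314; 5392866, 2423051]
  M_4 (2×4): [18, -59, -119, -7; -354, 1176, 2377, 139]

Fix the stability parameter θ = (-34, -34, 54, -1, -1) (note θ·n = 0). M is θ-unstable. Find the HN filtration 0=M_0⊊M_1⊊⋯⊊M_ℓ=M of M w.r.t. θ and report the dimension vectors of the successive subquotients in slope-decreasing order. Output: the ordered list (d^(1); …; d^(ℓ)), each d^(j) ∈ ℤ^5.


Barcode: M ≅ I[1,1], I[1,5], I[3,5], I[4,4]^2. HN layers by μ_θ (3 steps, strictly decreasing):
  μ^(1)=52/3; μ^(2)=-1; μ^(3)=-34

((0, 0, 2, 2, 2); (0, 0, 0, 2, 0); (2, 1, 0, 0, 0))


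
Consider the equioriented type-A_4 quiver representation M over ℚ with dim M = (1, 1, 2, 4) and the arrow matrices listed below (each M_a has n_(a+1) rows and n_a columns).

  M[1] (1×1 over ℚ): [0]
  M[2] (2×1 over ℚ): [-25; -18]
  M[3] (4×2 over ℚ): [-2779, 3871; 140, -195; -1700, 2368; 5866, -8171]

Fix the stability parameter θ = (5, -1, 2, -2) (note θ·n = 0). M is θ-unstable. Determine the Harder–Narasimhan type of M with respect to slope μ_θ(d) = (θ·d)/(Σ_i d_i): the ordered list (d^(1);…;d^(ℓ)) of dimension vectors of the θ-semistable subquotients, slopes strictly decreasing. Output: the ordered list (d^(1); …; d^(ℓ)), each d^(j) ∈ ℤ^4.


Barcode: M ≅ I[1,1], I[2,4], I[3,4], I[4,4]^2. HN layers by μ_θ (4 steps, strictly decreasing):
  μ^(1)=5; μ^(2)=0; μ^(3)=-1; μ^(4)=-2

((1, 0, 0, 0); (0, 0, 2, 2); (0, 1, 0, 0); (0, 0, 0, 2))


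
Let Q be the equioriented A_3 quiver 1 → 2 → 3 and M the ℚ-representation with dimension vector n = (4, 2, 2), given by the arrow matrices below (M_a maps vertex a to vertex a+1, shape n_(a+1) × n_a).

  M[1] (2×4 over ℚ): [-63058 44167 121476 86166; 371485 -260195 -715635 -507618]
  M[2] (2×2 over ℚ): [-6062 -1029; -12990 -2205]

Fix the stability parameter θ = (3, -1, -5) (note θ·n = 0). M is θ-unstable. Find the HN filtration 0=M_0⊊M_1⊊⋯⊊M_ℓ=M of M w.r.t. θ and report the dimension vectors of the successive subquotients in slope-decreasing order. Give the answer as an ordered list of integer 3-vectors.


Barcode: M ≅ I[1,1]^2, I[1,2], I[1,3], I[3,3]. HN layers by μ_θ (4 steps, strictly decreasing):
  μ^(1)=3; μ^(2)=1; μ^(3)=-1; μ^(4)=-5

((2, 0, 0); (1, 1, 0); (1, 1, 1); (0, 0, 1))


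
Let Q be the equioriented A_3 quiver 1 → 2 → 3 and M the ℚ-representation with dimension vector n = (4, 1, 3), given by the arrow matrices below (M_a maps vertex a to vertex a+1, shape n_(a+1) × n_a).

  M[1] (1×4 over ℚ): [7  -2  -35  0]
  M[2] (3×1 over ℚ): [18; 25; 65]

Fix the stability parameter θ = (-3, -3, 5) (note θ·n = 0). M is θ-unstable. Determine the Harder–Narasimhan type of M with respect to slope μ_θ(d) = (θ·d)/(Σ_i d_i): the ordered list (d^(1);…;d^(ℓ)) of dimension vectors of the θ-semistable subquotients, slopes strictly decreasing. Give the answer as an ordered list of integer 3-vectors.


Interval decomposition of M: I[1,1]^3, I[1,3], I[3,3]^2.
HN type (ℓ=2): μ^(1)=5; μ^(2)=-3

((0, 0, 3); (4, 1, 0))


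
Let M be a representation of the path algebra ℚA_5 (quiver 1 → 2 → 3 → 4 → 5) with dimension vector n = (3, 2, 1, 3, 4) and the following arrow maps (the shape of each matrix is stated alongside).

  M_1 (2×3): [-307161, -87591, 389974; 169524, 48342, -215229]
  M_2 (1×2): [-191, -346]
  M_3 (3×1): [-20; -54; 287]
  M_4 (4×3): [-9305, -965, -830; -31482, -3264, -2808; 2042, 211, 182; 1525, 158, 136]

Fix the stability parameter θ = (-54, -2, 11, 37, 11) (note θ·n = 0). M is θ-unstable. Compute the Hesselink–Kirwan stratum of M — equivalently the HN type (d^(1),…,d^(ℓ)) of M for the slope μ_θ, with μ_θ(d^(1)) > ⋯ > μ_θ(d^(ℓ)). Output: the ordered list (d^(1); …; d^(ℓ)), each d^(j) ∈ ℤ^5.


Via rank(M_{q-1}∘⋯∘M_p): M ≅ I[1,1], I[1,2], I[1,4], I[4,5]^2, I[5,5]^2.
μ_θ-semistable layers: μ^(1)=37; μ^(2)=24; μ^(3)=11; μ^(4)=-2; μ^(5)=-54

((0, 0, 0, 1, 0); (0, 0, 0, 2, 2); (0, 0, 1, 0, 2); (0, 2, 0, 0, 0); (3, 0, 0, 0, 0))


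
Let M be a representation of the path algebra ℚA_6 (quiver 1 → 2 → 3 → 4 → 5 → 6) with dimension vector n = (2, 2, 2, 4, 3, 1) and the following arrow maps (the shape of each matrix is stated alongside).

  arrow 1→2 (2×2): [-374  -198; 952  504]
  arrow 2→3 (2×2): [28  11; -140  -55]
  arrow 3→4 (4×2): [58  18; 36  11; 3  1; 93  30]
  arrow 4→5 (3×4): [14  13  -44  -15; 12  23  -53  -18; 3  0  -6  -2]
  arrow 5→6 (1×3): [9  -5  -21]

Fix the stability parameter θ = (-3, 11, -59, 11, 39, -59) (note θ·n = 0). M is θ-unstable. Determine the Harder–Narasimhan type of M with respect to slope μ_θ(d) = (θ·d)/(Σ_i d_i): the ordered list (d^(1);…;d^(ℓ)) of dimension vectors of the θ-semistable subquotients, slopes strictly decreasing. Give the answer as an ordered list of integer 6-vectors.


Interval decomposition of M: I[1,1], I[1,2], I[2,6], I[3,5], I[4,4], I[4,5].
HN type (ℓ=5): μ^(1)=39; μ^(2)=11; μ^(3)=-3; μ^(4)=-24; μ^(5)=-59

((0, 0, 0, 0, 2, 0); (0, 1, 0, 3, 0, 0); (2, 0, 0, 1, 1, 1); (0, 1, 1, 0, 0, 0); (0, 0, 1, 0, 0, 0))


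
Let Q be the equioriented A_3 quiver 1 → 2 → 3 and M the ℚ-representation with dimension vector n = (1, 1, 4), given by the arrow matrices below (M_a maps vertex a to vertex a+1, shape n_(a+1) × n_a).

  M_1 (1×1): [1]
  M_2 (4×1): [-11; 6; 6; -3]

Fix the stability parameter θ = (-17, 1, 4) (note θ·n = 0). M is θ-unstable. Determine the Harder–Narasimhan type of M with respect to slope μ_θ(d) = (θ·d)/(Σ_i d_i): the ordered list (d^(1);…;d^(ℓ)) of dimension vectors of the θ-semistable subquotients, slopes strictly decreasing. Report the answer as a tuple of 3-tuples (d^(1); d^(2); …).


Interval decomposition of M: I[1,3], I[3,3]^3.
HN type (ℓ=3): μ^(1)=4; μ^(2)=1; μ^(3)=-17

((0, 0, 4); (0, 1, 0); (1, 0, 0))


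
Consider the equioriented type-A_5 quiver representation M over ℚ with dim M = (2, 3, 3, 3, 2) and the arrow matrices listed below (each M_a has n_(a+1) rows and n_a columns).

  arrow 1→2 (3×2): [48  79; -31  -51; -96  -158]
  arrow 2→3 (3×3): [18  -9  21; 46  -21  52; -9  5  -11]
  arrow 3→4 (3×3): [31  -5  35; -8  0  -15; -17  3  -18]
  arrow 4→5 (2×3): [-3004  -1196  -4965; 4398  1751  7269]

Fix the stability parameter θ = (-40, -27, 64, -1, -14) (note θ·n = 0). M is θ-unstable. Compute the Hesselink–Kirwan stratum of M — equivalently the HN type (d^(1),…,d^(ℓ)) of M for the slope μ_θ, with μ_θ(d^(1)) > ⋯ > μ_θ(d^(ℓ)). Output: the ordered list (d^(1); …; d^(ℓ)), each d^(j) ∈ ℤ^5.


Barcode: M ≅ I[1,3], I[1,5], I[2,5], I[4,4]. HN layers by μ_θ (5 steps, strictly decreasing):
  μ^(1)=64; μ^(2)=49/3; μ^(3)=-1; μ^(4)=-27; μ^(5)=-40

((0, 0, 1, 0, 0); (0, 0, 2, 2, 2); (0, 0, 0, 1, 0); (0, 3, 0, 0, 0); (2, 0, 0, 0, 0))


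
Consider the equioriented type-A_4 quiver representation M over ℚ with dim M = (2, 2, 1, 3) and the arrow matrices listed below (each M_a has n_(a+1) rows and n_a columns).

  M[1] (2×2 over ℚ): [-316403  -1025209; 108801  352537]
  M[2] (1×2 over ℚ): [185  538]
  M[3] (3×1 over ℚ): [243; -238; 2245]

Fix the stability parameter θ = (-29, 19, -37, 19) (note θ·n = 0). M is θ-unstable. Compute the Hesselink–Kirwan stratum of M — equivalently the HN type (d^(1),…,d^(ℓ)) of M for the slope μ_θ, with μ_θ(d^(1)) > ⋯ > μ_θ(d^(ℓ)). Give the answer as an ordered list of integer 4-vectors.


Interval decomposition of M: I[1,2], I[1,4], I[4,4]^2.
HN type (ℓ=3): μ^(1)=19; μ^(2)=-9; μ^(3)=-29

((0, 1, 0, 3); (0, 1, 1, 0); (2, 0, 0, 0))


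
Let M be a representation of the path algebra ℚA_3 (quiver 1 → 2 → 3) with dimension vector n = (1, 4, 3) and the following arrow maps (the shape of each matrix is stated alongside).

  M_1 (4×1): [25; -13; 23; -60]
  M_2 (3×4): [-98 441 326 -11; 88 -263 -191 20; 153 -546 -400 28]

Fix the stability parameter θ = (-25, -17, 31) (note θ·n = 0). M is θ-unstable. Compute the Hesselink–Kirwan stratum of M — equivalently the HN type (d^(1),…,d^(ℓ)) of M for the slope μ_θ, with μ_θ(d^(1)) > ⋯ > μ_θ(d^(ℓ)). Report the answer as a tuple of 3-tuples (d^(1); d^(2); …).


Via rank(M_{q-1}∘⋯∘M_p): M ≅ I[1,3], I[2,2], I[2,3]^2.
μ_θ-semistable layers: μ^(1)=31; μ^(2)=-17; μ^(3)=-25

((0, 0, 3); (0, 4, 0); (1, 0, 0))


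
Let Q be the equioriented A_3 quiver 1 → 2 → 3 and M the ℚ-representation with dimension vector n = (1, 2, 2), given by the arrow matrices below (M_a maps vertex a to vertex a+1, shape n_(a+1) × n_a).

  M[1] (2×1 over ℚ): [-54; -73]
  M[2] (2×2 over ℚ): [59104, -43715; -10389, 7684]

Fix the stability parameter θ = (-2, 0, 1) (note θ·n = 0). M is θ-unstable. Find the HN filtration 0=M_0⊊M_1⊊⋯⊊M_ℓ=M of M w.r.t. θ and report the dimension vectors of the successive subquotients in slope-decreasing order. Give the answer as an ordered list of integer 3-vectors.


Barcode: M ≅ I[1,3], I[2,3]. HN layers by μ_θ (3 steps, strictly decreasing):
  μ^(1)=1; μ^(2)=0; μ^(3)=-2

((0, 0, 2); (0, 2, 0); (1, 0, 0))


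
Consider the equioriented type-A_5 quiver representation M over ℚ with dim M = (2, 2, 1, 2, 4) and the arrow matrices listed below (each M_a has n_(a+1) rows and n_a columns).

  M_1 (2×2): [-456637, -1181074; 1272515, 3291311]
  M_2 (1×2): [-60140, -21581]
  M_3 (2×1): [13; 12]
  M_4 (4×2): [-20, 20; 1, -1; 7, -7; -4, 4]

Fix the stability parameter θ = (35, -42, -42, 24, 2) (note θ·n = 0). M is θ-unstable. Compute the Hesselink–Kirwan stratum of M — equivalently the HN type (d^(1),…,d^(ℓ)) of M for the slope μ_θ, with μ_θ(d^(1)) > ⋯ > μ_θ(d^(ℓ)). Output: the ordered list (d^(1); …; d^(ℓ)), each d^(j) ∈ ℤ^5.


Interval decomposition of M: I[1,2], I[1,5], I[4,4], I[5,5]^3.
HN type (ℓ=5): μ^(1)=24; μ^(2)=13; μ^(3)=2; μ^(4)=-7/2; μ^(5)=-49/3

((0, 0, 0, 1, 0); (0, 0, 0, 1, 1); (0, 0, 0, 0, 3); (1, 1, 0, 0, 0); (1, 1, 1, 0, 0))


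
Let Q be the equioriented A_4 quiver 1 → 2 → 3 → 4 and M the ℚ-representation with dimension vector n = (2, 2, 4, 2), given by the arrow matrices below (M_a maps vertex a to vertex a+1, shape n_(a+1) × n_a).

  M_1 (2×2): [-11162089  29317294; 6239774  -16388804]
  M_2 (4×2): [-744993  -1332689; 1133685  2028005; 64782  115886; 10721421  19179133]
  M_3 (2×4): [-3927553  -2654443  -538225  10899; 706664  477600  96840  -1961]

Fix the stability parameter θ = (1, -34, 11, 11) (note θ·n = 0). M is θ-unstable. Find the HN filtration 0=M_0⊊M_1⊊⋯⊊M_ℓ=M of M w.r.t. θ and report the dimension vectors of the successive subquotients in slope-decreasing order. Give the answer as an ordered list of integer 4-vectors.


Via rank(M_{q-1}∘⋯∘M_p): M ≅ I[1,1], I[1,4], I[2,2], I[3,3]^2, I[3,4].
μ_θ-semistable layers: μ^(1)=11; μ^(2)=1; μ^(3)=-33/2; μ^(4)=-34

((0, 0, 4, 2); (1, 0, 0, 0); (1, 1, 0, 0); (0, 1, 0, 0))


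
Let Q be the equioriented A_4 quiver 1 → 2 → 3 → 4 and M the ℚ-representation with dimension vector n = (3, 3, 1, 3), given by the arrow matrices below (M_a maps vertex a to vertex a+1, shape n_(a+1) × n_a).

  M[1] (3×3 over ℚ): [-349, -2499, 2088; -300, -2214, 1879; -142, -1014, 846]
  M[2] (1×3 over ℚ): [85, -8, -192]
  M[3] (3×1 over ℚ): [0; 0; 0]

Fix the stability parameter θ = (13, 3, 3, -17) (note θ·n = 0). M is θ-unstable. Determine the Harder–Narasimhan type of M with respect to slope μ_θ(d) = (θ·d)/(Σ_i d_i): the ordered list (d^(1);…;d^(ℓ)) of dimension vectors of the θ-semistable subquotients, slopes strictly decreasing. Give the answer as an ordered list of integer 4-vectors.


Interval decomposition of M: I[1,1], I[1,2], I[1,3], I[2,2], I[4,4]^3.
HN type (ℓ=5): μ^(1)=13; μ^(2)=8; μ^(3)=19/3; μ^(4)=3; μ^(5)=-17

((1, 0, 0, 0); (1, 1, 0, 0); (1, 1, 1, 0); (0, 1, 0, 0); (0, 0, 0, 3))


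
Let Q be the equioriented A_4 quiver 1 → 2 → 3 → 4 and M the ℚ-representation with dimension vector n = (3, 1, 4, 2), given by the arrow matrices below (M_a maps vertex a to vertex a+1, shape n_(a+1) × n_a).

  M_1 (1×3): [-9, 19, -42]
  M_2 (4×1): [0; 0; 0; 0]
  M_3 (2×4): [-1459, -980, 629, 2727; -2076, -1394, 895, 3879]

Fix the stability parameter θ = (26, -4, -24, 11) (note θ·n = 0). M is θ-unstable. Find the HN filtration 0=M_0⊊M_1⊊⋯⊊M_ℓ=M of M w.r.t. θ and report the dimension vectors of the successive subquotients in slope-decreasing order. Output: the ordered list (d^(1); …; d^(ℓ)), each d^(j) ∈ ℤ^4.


Barcode: M ≅ I[1,1]^2, I[1,2], I[3,3]^2, I[3,4]^2. HN layers by μ_θ (3 steps, strictly decreasing):
  μ^(1)=26; μ^(2)=11; μ^(3)=-24

((2, 0, 0, 0); (1, 1, 0, 2); (0, 0, 4, 0))


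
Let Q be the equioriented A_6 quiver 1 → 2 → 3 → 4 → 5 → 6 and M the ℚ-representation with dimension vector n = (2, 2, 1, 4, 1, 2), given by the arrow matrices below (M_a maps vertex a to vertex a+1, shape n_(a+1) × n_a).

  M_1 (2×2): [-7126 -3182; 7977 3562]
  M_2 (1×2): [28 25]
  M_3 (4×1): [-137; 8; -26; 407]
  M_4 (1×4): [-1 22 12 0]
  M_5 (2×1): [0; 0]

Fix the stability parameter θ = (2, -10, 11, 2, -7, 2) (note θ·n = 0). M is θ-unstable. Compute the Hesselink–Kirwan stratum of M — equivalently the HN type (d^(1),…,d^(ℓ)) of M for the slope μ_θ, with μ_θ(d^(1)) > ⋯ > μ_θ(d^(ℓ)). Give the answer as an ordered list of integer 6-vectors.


Via rank(M_{q-1}∘⋯∘M_p): M ≅ I[1,2], I[1,5], I[4,4]^3, I[6,6]^2.
μ_θ-semistable layers: μ^(1)=2; μ^(2)=-4

((0, 0, 1, 4, 1, 2); (2, 2, 0, 0, 0, 0))


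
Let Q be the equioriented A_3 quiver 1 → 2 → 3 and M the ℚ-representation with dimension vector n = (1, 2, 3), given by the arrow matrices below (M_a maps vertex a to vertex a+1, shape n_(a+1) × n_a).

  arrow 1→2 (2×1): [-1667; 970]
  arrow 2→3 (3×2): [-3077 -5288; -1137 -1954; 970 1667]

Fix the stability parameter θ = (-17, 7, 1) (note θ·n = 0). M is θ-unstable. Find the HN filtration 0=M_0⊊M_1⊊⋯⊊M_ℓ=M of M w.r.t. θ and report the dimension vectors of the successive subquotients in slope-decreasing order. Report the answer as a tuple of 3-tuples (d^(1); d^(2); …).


Barcode: M ≅ I[1,3], I[2,3], I[3,3]. HN layers by μ_θ (3 steps, strictly decreasing):
  μ^(1)=4; μ^(2)=1; μ^(3)=-17

((0, 2, 2); (0, 0, 1); (1, 0, 0))


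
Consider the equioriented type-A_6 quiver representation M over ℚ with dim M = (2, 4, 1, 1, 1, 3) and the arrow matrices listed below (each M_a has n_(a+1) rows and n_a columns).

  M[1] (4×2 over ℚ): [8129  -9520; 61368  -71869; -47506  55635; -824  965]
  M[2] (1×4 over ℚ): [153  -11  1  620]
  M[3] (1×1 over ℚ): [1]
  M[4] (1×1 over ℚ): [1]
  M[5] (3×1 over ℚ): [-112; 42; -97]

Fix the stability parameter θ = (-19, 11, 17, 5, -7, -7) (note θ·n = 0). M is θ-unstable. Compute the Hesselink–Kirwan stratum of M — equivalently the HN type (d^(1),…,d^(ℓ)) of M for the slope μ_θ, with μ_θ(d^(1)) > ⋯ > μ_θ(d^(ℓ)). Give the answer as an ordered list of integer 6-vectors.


Barcode: M ≅ I[1,2], I[1,6], I[2,2]^2, I[6,6]^2. HN layers by μ_θ (4 steps, strictly decreasing):
  μ^(1)=11; μ^(2)=19/5; μ^(3)=-7; μ^(4)=-19

((0, 3, 0, 0, 0, 0); (0, 1, 1, 1, 1, 1); (0, 0, 0, 0, 0, 2); (2, 0, 0, 0, 0, 0))


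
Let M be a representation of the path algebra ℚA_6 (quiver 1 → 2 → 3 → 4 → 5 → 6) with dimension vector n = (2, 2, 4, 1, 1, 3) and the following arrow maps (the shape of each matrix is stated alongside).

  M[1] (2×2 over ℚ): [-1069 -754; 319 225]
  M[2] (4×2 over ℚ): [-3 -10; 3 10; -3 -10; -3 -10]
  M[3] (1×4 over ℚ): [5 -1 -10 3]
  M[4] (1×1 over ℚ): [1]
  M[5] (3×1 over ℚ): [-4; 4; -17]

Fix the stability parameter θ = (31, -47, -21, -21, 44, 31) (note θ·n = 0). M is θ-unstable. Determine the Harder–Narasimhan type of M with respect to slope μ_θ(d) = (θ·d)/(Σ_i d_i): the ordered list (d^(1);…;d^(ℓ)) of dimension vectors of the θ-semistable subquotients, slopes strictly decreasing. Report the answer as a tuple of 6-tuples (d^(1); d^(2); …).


Interval decomposition of M: I[1,2], I[1,6], I[3,3]^3, I[6,6]^2.
HN type (ℓ=5): μ^(1)=75/2; μ^(2)=31; μ^(3)=-8; μ^(4)=-29/2; μ^(5)=-21

((0, 0, 0, 0, 1, 1); (0, 0, 0, 0, 0, 2); (1, 1, 0, 0, 0, 0); (1, 1, 1, 1, 0, 0); (0, 0, 3, 0, 0, 0))


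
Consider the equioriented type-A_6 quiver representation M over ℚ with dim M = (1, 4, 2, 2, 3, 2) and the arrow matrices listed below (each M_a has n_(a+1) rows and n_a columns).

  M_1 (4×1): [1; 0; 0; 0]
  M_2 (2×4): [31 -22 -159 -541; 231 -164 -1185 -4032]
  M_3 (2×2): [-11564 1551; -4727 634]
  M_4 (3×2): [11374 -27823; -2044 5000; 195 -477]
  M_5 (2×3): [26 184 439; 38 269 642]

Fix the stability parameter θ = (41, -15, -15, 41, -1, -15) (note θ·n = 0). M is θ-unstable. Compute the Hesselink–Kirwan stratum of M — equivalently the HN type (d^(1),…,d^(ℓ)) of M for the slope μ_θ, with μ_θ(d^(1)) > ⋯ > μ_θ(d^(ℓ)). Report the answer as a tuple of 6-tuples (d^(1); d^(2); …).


Via rank(M_{q-1}∘⋯∘M_p): M ≅ I[1,6], I[2,2]^2, I[2,6], I[5,5].
μ_θ-semistable layers: μ^(1)=25/3; μ^(2)=11/3; μ^(3)=-1; μ^(4)=-15

((0, 0, 0, 2, 2, 2); (1, 1, 1, 0, 0, 0); (0, 0, 0, 0, 1, 0); (0, 3, 1, 0, 0, 0))


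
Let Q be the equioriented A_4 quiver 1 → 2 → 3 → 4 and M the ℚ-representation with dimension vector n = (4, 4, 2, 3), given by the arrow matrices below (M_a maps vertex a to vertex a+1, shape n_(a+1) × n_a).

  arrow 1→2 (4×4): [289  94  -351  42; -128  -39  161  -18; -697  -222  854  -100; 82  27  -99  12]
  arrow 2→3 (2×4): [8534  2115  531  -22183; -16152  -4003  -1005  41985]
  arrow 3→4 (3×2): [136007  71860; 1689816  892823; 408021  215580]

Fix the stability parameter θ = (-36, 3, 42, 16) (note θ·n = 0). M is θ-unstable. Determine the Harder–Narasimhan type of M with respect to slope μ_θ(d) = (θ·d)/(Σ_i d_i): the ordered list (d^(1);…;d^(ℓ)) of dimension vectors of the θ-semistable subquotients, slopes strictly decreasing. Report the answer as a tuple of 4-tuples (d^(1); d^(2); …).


Interval decomposition of M: I[1,2]^2, I[1,4]^2, I[4,4].
HN type (ℓ=4): μ^(1)=29; μ^(2)=16; μ^(3)=3; μ^(4)=-36

((0, 0, 2, 2); (0, 0, 0, 1); (0, 4, 0, 0); (4, 0, 0, 0))


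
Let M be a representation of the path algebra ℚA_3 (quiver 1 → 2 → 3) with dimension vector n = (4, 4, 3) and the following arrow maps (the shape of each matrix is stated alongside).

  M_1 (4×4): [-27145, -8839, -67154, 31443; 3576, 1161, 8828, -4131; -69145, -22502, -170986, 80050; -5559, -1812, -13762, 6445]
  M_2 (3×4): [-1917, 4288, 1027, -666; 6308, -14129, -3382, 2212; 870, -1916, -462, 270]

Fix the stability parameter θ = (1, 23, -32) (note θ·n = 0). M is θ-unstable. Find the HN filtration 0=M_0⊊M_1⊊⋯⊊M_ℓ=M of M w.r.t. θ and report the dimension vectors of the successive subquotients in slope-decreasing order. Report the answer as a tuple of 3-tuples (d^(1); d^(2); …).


Barcode: M ≅ I[1,2], I[1,3]^3. HN layers by μ_θ (3 steps, strictly decreasing):
  μ^(1)=23; μ^(2)=1; μ^(3)=-8/3

((0, 1, 0); (1, 0, 0); (3, 3, 3))


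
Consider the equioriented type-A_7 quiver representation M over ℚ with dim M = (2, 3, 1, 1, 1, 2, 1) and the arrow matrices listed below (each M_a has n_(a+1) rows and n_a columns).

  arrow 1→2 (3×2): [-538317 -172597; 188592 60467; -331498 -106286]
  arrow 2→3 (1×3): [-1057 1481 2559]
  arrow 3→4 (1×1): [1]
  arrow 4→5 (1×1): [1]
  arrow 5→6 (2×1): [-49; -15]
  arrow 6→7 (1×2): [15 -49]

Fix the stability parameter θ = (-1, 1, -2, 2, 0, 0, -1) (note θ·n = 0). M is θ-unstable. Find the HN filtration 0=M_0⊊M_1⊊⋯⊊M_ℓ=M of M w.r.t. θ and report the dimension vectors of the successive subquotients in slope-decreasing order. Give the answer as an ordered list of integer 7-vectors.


Via rank(M_{q-1}∘⋯∘M_p): M ≅ I[1,2], I[1,6], I[2,2], I[6,7].
μ_θ-semistable layers: μ^(1)=1; μ^(2)=2/3; μ^(3)=-1/2; μ^(4)=-1

((0, 2, 0, 0, 0, 0, 0); (0, 0, 0, 1, 1, 1, 0); (0, 1, 1, 0, 0, 1, 1); (2, 0, 0, 0, 0, 0, 0))


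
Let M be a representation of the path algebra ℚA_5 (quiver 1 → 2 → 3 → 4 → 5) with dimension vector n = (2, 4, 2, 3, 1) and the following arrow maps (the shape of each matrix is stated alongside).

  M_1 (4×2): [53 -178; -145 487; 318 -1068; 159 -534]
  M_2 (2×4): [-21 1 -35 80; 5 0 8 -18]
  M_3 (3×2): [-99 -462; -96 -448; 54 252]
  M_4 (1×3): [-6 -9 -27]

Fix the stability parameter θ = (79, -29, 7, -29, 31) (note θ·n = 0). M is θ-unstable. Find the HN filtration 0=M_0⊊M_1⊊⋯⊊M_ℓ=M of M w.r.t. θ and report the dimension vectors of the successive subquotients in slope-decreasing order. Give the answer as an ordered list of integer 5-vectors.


Interval decomposition of M: I[1,3], I[1,4], I[2,2]^2, I[4,4], I[4,5].
HN type (ℓ=4): μ^(1)=31; μ^(2)=19; μ^(3)=7; μ^(4)=-29

((0, 0, 0, 0, 1); (1, 1, 1, 0, 0); (1, 1, 1, 1, 0); (0, 2, 0, 2, 0))


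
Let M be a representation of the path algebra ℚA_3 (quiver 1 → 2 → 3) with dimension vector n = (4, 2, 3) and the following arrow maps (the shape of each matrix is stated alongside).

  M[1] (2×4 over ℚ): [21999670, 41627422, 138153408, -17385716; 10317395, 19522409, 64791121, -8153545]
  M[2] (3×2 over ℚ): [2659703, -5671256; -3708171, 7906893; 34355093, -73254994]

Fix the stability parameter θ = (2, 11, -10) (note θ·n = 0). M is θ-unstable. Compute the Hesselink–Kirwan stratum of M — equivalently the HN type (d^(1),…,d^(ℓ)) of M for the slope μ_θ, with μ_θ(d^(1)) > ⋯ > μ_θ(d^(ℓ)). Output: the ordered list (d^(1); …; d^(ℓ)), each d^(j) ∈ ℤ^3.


Via rank(M_{q-1}∘⋯∘M_p): M ≅ I[1,1]^2, I[1,3]^2, I[3,3].
μ_θ-semistable layers: μ^(1)=2; μ^(2)=1; μ^(3)=-10

((2, 0, 0); (2, 2, 2); (0, 0, 1))


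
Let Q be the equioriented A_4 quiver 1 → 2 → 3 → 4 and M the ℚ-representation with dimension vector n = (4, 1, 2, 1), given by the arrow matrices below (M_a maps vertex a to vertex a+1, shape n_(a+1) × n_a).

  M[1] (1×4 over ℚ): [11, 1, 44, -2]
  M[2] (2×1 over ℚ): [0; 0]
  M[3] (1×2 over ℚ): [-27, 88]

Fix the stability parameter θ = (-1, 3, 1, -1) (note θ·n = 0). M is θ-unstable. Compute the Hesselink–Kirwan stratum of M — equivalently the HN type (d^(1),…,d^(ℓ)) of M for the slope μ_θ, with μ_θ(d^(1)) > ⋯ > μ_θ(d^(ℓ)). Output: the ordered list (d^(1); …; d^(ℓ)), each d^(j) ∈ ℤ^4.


Interval decomposition of M: I[1,1]^3, I[1,2], I[3,3], I[3,4].
HN type (ℓ=4): μ^(1)=3; μ^(2)=1; μ^(3)=0; μ^(4)=-1

((0, 1, 0, 0); (0, 0, 1, 0); (0, 0, 1, 1); (4, 0, 0, 0))


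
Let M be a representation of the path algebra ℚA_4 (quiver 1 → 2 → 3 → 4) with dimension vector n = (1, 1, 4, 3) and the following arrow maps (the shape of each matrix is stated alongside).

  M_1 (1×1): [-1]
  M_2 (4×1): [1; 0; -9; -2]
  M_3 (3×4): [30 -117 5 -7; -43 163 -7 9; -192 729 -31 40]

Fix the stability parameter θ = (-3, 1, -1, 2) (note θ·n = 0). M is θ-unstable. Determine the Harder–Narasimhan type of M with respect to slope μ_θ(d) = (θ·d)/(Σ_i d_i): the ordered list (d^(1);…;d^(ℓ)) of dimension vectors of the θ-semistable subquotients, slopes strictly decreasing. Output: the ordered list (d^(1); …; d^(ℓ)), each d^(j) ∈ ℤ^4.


Barcode: M ≅ I[1,4], I[3,3], I[3,4]^2. HN layers by μ_θ (4 steps, strictly decreasing):
  μ^(1)=2; μ^(2)=0; μ^(3)=-1; μ^(4)=-3

((0, 0, 0, 3); (0, 1, 1, 0); (0, 0, 3, 0); (1, 0, 0, 0))


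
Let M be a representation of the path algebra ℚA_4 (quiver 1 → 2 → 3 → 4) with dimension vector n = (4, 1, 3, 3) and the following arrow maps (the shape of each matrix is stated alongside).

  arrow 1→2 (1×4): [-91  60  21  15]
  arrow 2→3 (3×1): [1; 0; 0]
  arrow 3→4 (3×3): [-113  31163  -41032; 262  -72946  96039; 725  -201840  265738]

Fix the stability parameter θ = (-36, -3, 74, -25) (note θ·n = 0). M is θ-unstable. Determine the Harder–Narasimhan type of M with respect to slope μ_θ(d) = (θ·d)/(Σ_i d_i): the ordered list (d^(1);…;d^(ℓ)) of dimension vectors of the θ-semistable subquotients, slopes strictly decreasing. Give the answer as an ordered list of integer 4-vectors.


Via rank(M_{q-1}∘⋯∘M_p): M ≅ I[1,1]^3, I[1,4], I[3,4]^2.
μ_θ-semistable layers: μ^(1)=49/2; μ^(2)=-3; μ^(3)=-36

((0, 0, 3, 3); (0, 1, 0, 0); (4, 0, 0, 0))


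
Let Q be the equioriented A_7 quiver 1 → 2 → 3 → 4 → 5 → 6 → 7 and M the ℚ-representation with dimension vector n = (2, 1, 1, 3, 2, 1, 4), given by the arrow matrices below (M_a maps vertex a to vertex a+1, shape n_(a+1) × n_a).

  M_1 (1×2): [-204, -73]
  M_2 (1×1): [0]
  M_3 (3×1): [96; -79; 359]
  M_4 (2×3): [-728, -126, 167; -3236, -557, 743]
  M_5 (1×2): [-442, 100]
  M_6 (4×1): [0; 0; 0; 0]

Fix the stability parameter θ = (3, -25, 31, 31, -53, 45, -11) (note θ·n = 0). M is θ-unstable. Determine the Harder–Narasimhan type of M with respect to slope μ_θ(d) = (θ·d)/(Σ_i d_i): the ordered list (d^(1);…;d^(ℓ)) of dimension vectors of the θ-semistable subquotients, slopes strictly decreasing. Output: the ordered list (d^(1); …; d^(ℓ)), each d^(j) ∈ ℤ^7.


Via rank(M_{q-1}∘⋯∘M_p): M ≅ I[1,1], I[1,2], I[3,6], I[4,4], I[4,5], I[7,7]^4.
μ_θ-semistable layers: μ^(1)=45; μ^(2)=31; μ^(3)=3; μ^(4)=-11

((0, 0, 0, 0, 0, 1, 0); (0, 0, 0, 1, 0, 0, 0); (1, 0, 1, 1, 1, 0, 0); (1, 1, 0, 1, 1, 0, 4))


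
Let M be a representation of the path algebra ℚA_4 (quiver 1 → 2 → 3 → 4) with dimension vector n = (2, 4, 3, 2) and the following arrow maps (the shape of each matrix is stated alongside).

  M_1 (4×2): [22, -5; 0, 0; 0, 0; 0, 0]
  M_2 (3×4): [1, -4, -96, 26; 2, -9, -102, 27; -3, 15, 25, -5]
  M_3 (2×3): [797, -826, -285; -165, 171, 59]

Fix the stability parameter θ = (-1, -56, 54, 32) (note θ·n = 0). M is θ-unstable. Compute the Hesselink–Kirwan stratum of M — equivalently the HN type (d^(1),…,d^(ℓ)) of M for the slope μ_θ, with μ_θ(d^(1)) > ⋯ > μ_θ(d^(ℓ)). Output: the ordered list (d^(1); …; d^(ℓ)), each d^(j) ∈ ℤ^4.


Interval decomposition of M: I[1,1], I[1,3], I[2,2], I[2,4]^2.
HN type (ℓ=5): μ^(1)=54; μ^(2)=43; μ^(3)=-1; μ^(4)=-57/2; μ^(5)=-56

((0, 0, 1, 0); (0, 0, 2, 2); (1, 0, 0, 0); (1, 1, 0, 0); (0, 3, 0, 0))


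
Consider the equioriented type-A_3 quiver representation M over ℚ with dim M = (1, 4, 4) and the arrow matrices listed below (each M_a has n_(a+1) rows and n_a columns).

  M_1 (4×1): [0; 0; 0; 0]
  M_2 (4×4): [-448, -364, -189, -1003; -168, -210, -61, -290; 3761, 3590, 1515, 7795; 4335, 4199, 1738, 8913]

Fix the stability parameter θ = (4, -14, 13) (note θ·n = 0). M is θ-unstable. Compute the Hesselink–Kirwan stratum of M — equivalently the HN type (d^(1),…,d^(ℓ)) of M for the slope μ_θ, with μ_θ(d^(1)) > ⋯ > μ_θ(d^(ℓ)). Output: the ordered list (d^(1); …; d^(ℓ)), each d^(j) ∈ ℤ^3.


Interval decomposition of M: I[1,1], I[2,3]^4.
HN type (ℓ=3): μ^(1)=13; μ^(2)=4; μ^(3)=-14

((0, 0, 4); (1, 0, 0); (0, 4, 0))


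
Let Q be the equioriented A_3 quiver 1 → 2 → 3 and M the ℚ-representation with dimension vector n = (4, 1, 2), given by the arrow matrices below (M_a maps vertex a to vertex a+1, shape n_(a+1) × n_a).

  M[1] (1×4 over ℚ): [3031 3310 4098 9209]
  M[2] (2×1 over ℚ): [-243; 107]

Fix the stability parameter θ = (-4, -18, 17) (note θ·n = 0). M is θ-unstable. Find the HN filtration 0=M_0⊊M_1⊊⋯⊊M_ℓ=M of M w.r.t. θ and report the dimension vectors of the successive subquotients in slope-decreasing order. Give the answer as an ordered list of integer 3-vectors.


Barcode: M ≅ I[1,1]^3, I[1,3], I[3,3]. HN layers by μ_θ (3 steps, strictly decreasing):
  μ^(1)=17; μ^(2)=-4; μ^(3)=-11

((0, 0, 2); (3, 0, 0); (1, 1, 0))


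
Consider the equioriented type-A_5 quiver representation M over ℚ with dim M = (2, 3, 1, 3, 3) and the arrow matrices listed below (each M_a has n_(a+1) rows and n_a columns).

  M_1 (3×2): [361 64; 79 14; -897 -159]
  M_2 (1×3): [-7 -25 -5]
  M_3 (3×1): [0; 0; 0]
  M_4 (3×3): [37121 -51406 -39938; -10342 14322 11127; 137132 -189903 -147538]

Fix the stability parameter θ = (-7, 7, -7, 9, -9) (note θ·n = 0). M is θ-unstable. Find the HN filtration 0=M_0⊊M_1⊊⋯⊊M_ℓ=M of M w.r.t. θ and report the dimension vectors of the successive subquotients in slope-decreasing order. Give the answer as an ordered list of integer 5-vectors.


Barcode: M ≅ I[1,2], I[1,3], I[2,2], I[4,5]^3. HN layers by μ_θ (3 steps, strictly decreasing):
  μ^(1)=7; μ^(2)=0; μ^(3)=-7

((0, 2, 0, 0, 0); (0, 1, 1, 3, 3); (2, 0, 0, 0, 0))


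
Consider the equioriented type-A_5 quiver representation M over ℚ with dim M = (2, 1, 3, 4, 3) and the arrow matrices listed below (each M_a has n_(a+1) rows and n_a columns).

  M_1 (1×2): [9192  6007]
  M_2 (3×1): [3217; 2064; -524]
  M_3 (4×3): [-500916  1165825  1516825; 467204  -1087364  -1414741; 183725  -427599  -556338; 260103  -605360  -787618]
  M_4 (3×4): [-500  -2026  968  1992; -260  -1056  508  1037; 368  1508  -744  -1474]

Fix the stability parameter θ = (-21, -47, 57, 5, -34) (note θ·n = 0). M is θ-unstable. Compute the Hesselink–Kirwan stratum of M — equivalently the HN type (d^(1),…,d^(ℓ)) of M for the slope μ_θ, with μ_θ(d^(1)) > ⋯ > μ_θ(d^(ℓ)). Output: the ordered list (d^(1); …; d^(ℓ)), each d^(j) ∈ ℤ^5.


Via rank(M_{q-1}∘⋯∘M_p): M ≅ I[1,1], I[1,5], I[3,4], I[3,5], I[4,4], I[5,5].
μ_θ-semistable layers: μ^(1)=31; μ^(2)=28/3; μ^(3)=5; μ^(4)=-21; μ^(5)=-34

((0, 0, 1, 1, 0); (0, 0, 2, 2, 2); (0, 0, 0, 1, 0); (1, 0, 0, 0, 0); (1, 1, 0, 0, 1))


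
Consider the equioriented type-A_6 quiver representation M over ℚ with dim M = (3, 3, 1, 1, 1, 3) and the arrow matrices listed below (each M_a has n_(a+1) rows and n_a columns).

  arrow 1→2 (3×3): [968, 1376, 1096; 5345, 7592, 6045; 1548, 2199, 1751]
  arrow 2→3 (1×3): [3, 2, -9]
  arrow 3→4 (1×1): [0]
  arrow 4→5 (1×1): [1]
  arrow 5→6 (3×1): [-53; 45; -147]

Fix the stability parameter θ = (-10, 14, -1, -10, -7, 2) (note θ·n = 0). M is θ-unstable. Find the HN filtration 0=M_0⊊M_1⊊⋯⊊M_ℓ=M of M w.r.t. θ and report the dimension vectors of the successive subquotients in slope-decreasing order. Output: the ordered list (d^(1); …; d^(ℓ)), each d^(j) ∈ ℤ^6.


Interval decomposition of M: I[1,1], I[1,2], I[1,3], I[2,2], I[4,6], I[6,6]^2.
HN type (ℓ=5): μ^(1)=14; μ^(2)=13/2; μ^(3)=2; μ^(4)=-7; μ^(5)=-10

((0, 2, 0, 0, 0, 0); (0, 1, 1, 0, 0, 0); (0, 0, 0, 0, 0, 3); (0, 0, 0, 0, 1, 0); (3, 0, 0, 1, 0, 0))


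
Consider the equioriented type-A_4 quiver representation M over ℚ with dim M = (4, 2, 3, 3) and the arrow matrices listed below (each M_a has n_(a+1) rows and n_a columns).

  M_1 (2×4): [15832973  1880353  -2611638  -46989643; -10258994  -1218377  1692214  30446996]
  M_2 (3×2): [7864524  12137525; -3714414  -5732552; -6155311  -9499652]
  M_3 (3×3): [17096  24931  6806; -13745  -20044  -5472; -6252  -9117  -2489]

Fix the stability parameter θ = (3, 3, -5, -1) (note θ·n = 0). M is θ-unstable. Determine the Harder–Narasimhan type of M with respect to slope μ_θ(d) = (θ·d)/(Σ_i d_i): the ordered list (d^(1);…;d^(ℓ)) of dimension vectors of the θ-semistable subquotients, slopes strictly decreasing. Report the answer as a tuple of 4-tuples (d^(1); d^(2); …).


Via rank(M_{q-1}∘⋯∘M_p): M ≅ I[1,1]^2, I[1,4]^2, I[3,4].
μ_θ-semistable layers: μ^(1)=3; μ^(2)=0; μ^(3)=-1; μ^(4)=-5

((2, 0, 0, 0); (2, 2, 2, 2); (0, 0, 0, 1); (0, 0, 1, 0))


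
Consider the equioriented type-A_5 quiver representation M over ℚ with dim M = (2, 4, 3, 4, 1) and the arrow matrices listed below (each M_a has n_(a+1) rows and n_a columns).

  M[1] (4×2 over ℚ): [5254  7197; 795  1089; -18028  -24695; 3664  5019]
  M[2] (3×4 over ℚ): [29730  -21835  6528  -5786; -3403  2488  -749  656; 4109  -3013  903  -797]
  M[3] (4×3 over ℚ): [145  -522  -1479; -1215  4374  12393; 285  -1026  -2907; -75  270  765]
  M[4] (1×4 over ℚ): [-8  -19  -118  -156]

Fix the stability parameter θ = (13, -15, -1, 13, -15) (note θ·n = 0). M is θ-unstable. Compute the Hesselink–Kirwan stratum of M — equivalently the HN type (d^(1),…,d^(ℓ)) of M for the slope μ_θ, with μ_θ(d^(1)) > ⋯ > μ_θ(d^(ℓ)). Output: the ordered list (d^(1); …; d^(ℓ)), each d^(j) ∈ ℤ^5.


Barcode: M ≅ I[1,3], I[1,5], I[2,2], I[2,3], I[4,4]^3. HN layers by μ_θ (3 steps, strictly decreasing):
  μ^(1)=13; μ^(2)=-1; μ^(3)=-15

((0, 0, 0, 3, 0); (2, 2, 3, 1, 1); (0, 2, 0, 0, 0))


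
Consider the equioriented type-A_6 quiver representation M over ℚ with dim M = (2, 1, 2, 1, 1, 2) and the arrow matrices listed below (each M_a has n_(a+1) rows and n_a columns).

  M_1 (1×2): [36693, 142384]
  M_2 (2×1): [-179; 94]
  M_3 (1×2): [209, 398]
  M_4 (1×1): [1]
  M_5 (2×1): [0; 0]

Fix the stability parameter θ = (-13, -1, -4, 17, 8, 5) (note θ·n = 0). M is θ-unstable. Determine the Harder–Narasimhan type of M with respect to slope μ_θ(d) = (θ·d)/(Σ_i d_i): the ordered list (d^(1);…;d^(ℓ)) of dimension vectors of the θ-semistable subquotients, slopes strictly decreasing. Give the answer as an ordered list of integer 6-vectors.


Barcode: M ≅ I[1,1], I[1,5], I[3,3], I[6,6]^2. HN layers by μ_θ (5 steps, strictly decreasing):
  μ^(1)=25/2; μ^(2)=5; μ^(3)=-5/2; μ^(4)=-4; μ^(5)=-13

((0, 0, 0, 1, 1, 0); (0, 0, 0, 0, 0, 2); (0, 1, 1, 0, 0, 0); (0, 0, 1, 0, 0, 0); (2, 0, 0, 0, 0, 0))


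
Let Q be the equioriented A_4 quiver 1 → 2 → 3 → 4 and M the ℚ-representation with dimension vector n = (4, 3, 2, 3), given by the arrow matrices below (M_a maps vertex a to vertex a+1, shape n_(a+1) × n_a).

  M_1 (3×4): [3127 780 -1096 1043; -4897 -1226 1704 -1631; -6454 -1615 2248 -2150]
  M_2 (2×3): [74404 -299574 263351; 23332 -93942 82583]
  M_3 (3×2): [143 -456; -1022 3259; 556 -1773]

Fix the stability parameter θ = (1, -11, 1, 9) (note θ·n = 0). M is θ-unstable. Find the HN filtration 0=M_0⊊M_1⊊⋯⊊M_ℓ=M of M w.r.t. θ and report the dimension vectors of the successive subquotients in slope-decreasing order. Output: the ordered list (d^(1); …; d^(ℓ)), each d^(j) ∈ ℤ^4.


Interval decomposition of M: I[1,1], I[1,2]^2, I[1,4], I[3,4], I[4,4].
HN type (ℓ=3): μ^(1)=9; μ^(2)=1; μ^(3)=-5

((0, 0, 0, 3); (1, 0, 2, 0); (3, 3, 0, 0))


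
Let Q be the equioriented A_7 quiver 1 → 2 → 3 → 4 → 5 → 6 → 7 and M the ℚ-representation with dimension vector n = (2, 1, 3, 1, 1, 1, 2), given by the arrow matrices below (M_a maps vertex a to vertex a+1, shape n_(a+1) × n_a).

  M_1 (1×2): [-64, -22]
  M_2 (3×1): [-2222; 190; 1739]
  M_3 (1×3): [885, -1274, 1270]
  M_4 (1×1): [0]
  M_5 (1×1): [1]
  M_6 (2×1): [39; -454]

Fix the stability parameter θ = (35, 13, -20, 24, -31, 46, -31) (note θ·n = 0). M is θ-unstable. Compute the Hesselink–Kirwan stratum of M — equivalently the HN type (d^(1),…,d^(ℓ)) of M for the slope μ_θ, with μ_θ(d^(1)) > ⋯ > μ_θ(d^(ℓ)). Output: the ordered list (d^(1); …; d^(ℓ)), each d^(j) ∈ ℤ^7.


Interval decomposition of M: I[1,1], I[1,3], I[3,3], I[3,4], I[5,7], I[7,7].
HN type (ℓ=6): μ^(1)=35; μ^(2)=24; μ^(3)=28/3; μ^(4)=15/2; μ^(5)=-20; μ^(6)=-31

((1, 0, 0, 0, 0, 0, 0); (0, 0, 0, 1, 0, 0, 0); (1, 1, 1, 0, 0, 0, 0); (0, 0, 0, 0, 0, 1, 1); (0, 0, 2, 0, 0, 0, 0); (0, 0, 0, 0, 1, 0, 1))


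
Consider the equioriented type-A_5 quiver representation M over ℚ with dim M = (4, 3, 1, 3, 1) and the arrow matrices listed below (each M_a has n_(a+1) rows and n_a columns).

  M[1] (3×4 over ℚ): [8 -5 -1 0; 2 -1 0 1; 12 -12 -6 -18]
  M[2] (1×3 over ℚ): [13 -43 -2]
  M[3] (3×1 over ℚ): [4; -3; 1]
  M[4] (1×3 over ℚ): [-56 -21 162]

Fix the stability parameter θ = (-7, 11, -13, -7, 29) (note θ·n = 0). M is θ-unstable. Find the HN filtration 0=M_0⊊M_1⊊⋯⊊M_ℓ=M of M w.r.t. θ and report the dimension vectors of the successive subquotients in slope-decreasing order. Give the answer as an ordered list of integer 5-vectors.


Barcode: M ≅ I[1,1]^2, I[1,2], I[1,5], I[2,2], I[4,4]^2. HN layers by μ_θ (4 steps, strictly decreasing):
  μ^(1)=29; μ^(2)=11; μ^(3)=-3; μ^(4)=-7

((0, 0, 0, 0, 1); (0, 2, 0, 0, 0); (0, 1, 1, 1, 0); (4, 0, 0, 2, 0))


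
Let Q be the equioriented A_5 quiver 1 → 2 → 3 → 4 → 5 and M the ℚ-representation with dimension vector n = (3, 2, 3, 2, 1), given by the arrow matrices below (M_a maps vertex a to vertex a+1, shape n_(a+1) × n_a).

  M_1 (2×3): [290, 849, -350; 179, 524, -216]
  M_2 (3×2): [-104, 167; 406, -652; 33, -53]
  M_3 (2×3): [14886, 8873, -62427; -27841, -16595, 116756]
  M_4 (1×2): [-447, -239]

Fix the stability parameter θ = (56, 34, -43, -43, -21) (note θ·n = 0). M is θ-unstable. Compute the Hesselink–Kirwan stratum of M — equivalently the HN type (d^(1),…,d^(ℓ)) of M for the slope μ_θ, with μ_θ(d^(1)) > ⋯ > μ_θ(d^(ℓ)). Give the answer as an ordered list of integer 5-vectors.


Barcode: M ≅ I[1,1], I[1,4], I[1,5], I[3,3]. HN layers by μ_θ (4 steps, strictly decreasing):
  μ^(1)=56; μ^(2)=1; μ^(3)=-17/5; μ^(4)=-43

((1, 0, 0, 0, 0); (1, 1, 1, 1, 0); (1, 1, 1, 1, 1); (0, 0, 1, 0, 0))


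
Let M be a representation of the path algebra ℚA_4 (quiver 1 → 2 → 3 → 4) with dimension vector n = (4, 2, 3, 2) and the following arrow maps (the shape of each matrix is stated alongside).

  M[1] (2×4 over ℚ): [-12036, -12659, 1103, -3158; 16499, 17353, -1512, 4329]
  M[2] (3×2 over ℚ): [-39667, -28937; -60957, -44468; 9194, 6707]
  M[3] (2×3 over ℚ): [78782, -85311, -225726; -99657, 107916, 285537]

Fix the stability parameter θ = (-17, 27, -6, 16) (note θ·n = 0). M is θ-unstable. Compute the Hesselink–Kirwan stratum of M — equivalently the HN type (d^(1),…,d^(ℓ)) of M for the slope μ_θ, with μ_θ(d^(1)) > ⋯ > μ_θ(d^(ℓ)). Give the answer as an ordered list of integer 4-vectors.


Interval decomposition of M: I[1,1]^2, I[1,3], I[1,4], I[3,4].
HN type (ℓ=4): μ^(1)=16; μ^(2)=21/2; μ^(3)=-6; μ^(4)=-17

((0, 0, 0, 2); (0, 2, 2, 0); (0, 0, 1, 0); (4, 0, 0, 0))


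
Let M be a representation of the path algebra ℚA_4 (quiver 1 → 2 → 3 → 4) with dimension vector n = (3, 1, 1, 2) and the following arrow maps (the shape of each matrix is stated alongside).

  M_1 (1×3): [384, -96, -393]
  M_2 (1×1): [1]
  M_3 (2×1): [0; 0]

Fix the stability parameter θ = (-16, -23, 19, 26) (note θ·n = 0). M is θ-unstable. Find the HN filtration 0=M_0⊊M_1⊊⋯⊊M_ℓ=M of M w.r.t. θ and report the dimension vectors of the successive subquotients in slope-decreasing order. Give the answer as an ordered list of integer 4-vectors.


Via rank(M_{q-1}∘⋯∘M_p): M ≅ I[1,1]^2, I[1,3], I[4,4]^2.
μ_θ-semistable layers: μ^(1)=26; μ^(2)=19; μ^(3)=-16; μ^(4)=-39/2

((0, 0, 0, 2); (0, 0, 1, 0); (2, 0, 0, 0); (1, 1, 0, 0))


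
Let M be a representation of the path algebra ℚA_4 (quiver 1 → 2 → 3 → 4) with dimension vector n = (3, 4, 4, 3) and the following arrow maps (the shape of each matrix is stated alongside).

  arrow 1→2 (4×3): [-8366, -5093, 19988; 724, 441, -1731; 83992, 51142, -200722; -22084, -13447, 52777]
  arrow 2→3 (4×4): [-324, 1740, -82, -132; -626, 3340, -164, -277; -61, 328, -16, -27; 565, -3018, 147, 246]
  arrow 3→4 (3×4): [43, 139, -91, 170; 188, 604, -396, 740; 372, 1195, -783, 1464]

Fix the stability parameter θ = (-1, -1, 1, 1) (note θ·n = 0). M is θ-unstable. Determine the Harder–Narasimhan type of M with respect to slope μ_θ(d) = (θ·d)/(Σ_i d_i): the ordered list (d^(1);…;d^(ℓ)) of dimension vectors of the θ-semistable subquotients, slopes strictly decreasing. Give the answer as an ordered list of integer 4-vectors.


Interval decomposition of M: I[1,1], I[1,3], I[1,4], I[2,4]^2.
HN type (ℓ=2): μ^(1)=1; μ^(2)=-1

((0, 0, 4, 3); (3, 4, 0, 0))
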